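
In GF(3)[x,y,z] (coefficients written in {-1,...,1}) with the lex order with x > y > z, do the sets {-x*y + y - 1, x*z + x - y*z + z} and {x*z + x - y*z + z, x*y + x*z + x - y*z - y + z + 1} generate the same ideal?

Since reduced Gröbner bases are canonical representatives of ideals under a given ordering, it suffices to compute and compare them.
Buchberger on the first generating set:
f_1 = -x*y + y - 1, LT = x*y.
f_2 = x*z + x - y*z + z, LT = x*z.

S(f_1,f_2): lcm = x*y*z. S = -x*y + y**2*z + y*z + z.
  leading term x*y: subtract (1)·f_1 from -x*y + y**2*z + y*z + z → y**2*z + y*z - y + z + 1
  leading term y**2*z: no divisor's leading term divides it; move y**2*z to the remainder.
  leading term y*z: no divisor's leading term divides it; move y*z to the remainder.
  leading term y: no divisor's leading term divides it; move -y to the remainder.
  leading term z: no divisor's leading term divides it; move z to the remainder.
  leading term 1: no divisor's leading term divides it; move 1 to the remainder.
  remainder y**2*z + y*z - y + z + 1 ≠ 0; add g_3 = y**2*z + y*z - y + z + 1 to the basis.

The other S-polynomials (S(f_1,g_3), S(f_2,g_3)) all reduce to 0 modulo the current basis, so we have a Gröbner basis.
Inter-reduce: drop elements whose leading term is divisible by another's, tail-reduce, and make monic.
Reduced Gröbner basis: {x*y - y + 1, x*z + x - y*z + z, y**2*z + y*z - y + z + 1}.

Buchberger on the second generating set:
h_1 = x*z + x - y*z + z, LT = x*z.
h_2 = x*y + x*z + x - y*z - y + z + 1, LT = x*y.

S(h_1,h_2): lcm = x*y*z. S = x*y - x*z**2 - x*z - y**2*z + y*z**2 - y*z - z**2 - z.
  leading term x*y: subtract (1)·h_2 from x*y - x*z**2 - x*z - y**2*z + y*z**2 - y*z - z**2 - z → -x*z**2 + x*z - x - y**2*z + y*z**2 + y - z**2 + z - 1
  leading term x*z**2: subtract (-z)·h_1 from -x*z**2 + x*z - x - y**2*z + y*z**2 + y - z**2 + z - 1 → -x*z - x - y**2*z + y + z - 1
  leading term x*z: subtract (-1)·h_1 from -x*z - x - y**2*z + y + z - 1 → -y**2*z - y*z + y - z - 1
  leading term y**2*z: no divisor's leading term divides it; move -y**2*z to the remainder.
  leading term y*z: no divisor's leading term divides it; move -y*z to the remainder.
  leading term y: no divisor's leading term divides it; move y to the remainder.
  leading term z: no divisor's leading term divides it; move -z to the remainder.
  leading term 1: no divisor's leading term divides it; move -1 to the remainder.
  remainder -y**2*z - y*z + y - z - 1 ≠ 0; add k_3 = -y**2*z - y*z + y - z - 1 to the basis.

The other S-polynomials (S(h_1,k_3), S(h_2,k_3)) all reduce to 0 modulo the current basis, so we have a Gröbner basis.
Inter-reduce: drop elements whose leading term is divisible by another's, tail-reduce, and make monic.
Reduced Gröbner basis: {x*y - y + 1, x*z + x - y*z + z, y**2*z + y*z - y + z + 1}.

These coincide, so the ideals are equal.

Yes, the ideals are equal.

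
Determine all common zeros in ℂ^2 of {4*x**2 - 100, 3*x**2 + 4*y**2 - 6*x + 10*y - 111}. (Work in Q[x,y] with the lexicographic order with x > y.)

Compute a lex Gröbner basis by Buchberger's algorithm.
f_1 = 4*x**2 - 100, LT = x**2.
f_2 = 3*x**2 - 6*x + 4*y**2 + 10*y - 111, LT = x**2.

S(f_1,f_2): lcm = x**2. S = 2*x - 4/3*y**2 - 10/3*y + 12.
  reduce S modulo (f_1, f_2):
  remainder 2*x - 4/3*y**2 - 10/3*y + 12 ≠ 0; add h_3 = 2*x - 4/3*y**2 - 10/3*y + 12 to the basis.

S(f_1,h_3): lcm = x**2. S = 2/3*x*y**2 + 5/3*x*y - 6*x - 25.
  reduce S modulo (f_1, f_2, h_3):
  remainder 4/9*y**4 + 20/9*y**3 - 47/9*y**2 - 20*y + 11 ≠ 0; add h_4 = 4/9*y**4 + 20/9*y**3 - 47/9*y**2 - 20*y + 11 to the basis.

The other S-polynomials (S(f_2,h_3), S(f_1,h_4), S(f_2,h_4), S(h_3,h_4)) all reduce to 0 modulo the current basis, so we have a Gröbner basis.
Inter-reduce: drop elements whose leading term is divisible by another's, tail-reduce, and make monic.
Reduced Gröbner basis: {x - 2/3*y**2 - 5/3*y + 6, y**4 + 5*y**3 - 47/4*y**2 - 45*y + 99/4}.

The lex basis is triangular: the last element involves only y. Solving y**4 + 5*y**3 - 47/4*y**2 - 45*y + 99/4 = 0 gives y ∈ {-11/2, -3, 1/2, 3}; substituting each value into the earlier elements determines the remaining variables.
  y = -11/2: the earlier basis element becomes x - 5 = 0, giving x = 5 — point (5, -11/2).
  y = -3: the earlier basis element becomes x + 5 = 0, giving x = -5 — point (-5, -3).
  y = 1/2: the earlier basis element becomes x + 5 = 0, giving x = -5 — point (-5, 1/2).
  y = 3: the earlier basis element becomes x - 5 = 0, giving x = 5 — point (5, 3).

{(5, -11/2), (-5, -3), (-5, 1/2), (5, 3)}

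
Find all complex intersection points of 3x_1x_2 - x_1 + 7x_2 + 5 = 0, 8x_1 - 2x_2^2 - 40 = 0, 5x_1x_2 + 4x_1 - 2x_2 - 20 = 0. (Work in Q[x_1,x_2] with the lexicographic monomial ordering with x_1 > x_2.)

{(5, 0)}

Compute a lex Gröbner basis by Buchberger's algorithm.
f_1 = 3x_1x_2 - x_1 + 7x_2 + 5, LT = x_1x_2.
f_2 = 8x_1 - 2x_2^2 - 40, LT = x_1.
f_3 = 5x_1x_2 + 4x_1 - 2x_2 - 20, LT = x_1x_2.

S(f_1,f_2): lcm = x_1x_2. S = -1/3x_1 + 1/4x_2^3 + 22/3x_2 + 5/3.
  leading term x_1: subtract (-1/24)·f_2 from -1/3x_1 + 1/4x_2^3 + 22/3x_2 + 5/3 → 1/4x_2^3 - 1/12x_2^2 + 22/3x_2
  leading term x_2^3: no divisor's leading term divides it; move 1/4x_2^3 to the remainder.
  leading term x_2^2: no divisor's leading term divides it; move -1/12x_2^2 to the remainder.
  leading term x_2: no divisor's leading term divides it; move 22/3x_2 to the remainder.
  remainder 1/4x_2^3 - 1/12x_2^2 + 22/3x_2 ≠ 0; add h_4 = 1/4x_2^3 - 1/12x_2^2 + 22/3x_2 to the basis.

S(f_1,f_3): lcm = x_1x_2. S = -17/15x_1 + 41/15x_2 + 17/3.
  leading term x_1: subtract (-17/120)·f_2 from -17/15x_1 + 41/15x_2 + 17/3 → -17/60x_2^2 + 41/15x_2
  leading term x_2^2: no divisor's leading term divides it; move -17/60x_2^2 to the remainder.
  leading term x_2: no divisor's leading term divides it; move 41/15x_2 to the remainder.
  remainder -17/60x_2^2 + 41/15x_2 ≠ 0; add h_5 = -17/60x_2^2 + 41/15x_2 to the basis.

S(f_3,h_4): lcm = x_1x_2^3. S = 17/15x_1x_2^2 - 88/3x_1x_2 - 2/5x_2^3 - 4x_2^2.
  leading term x_1x_2^2: subtract (17/45x_2)·f_1 from 17/15x_1x_2^2 - 88/3x_1x_2 - 2/5x_2^3 - 4x_2^2 → -1303/45x_1x_2 - 2/5x_2^3 - 299/45x_2^2 - 17/9x_2
  leading term x_1x_2: subtract (-1303/135)·f_1 from -1303/45x_1x_2 - 2/5x_2^3 - 299/45x_2^2 - 17/9x_2 → -1303/135x_1 - 2/5x_2^3 - 299/45x_2^2 + 8866/135x_2 + 1303/27
  leading term x_1: subtract (-1303/1080)·f_2 from -1303/135x_1 - 2/5x_2^3 - 299/45x_2^2 + 8866/135x_2 + 1303/27 → -2/5x_2^3 - 4891/540x_2^2 + 8866/135x_2
  leading term x_2^3: subtract (-8/5)·h_4 from -2/5x_2^3 - 4891/540x_2^2 + 8866/135x_2 → -4963/540x_2^2 + 2090/27x_2
  leading term x_2^2: subtract (4963/153)·h_5 from -4963/540x_2^2 + 2090/27x_2 → -8611/765x_2
  leading term x_2: no divisor's leading term divides it; move -8611/765x_2 to the remainder.
  remainder -8611/765x_2 ≠ 0; add h_6 = -8611/765x_2 to the basis.

The other S-polynomials (S(f_2,f_3), S(f_1,h_4), S(f_2,h_4), S(f_1,h_5), S(f_2,h_5), S(f_3,h_5), S(h_4,h_5), S(f_1,h_6), S(f_2,h_6), S(f_3,h_6), S(h_4,h_6), S(h_5,h_6)) all reduce to 0 modulo the current basis, so we have a Gröbner basis.
Inter-reduce: drop elements whose leading term is divisible by another's, tail-reduce, and make monic.
Reduced Gröbner basis: {x_1 - 5, x_2}.

Elimination: the polynomial x_2 lies in the elimination ideal for x_2, so x_2 ∈ {0}. For each such x_2, the remaining basis elements (now univariate) give the rest of the solution.
  x_2 = 0: the earlier basis element becomes x_1 - 5 = 0, giving x_1 = 5 — point (5, 0).
A lex Gröbner basis triangularizes the system, enabling back-substitution.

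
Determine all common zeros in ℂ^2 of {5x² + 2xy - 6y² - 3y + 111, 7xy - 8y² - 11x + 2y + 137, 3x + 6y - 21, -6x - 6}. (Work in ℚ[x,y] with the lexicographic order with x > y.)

Compute a lex Gröbner basis by Buchberger's algorithm.
f_1 = 5x² + 2xy - 6y² - 3y + 111, LT = x².
f_2 = 7xy - 11x - 8y² + 2y + 137, LT = xy.
f_3 = 3x + 6y - 21, LT = x.
f_4 = -6x - 6, LT = x.

S(f_1,f_2): lcm = x²y. S = 11/7x² + 54/35xy² - 2/7xy - 137/7x - 6/5y³ - ⅗y² + 111/5y.
  leading term x²: subtract (11/35)·f_1 from 11/7x² + 54/35xy² - 2/7xy - 137/7x - 6/5y³ - ⅗y² + 111/5y → 54/35xy² - 32/35xy - 137/7x - 6/5y³ + 9/7y² + 162/7y - 1221/35
  leading term xy²: subtract (54/245y)·f_2 from 54/35xy² - 32/35xy - 137/7x - 6/5y³ + 9/7y² + 162/7y - 1221/35 → 74/49xy - 137/7x + 138/245y³ + 207/245y² - 1728/245y - 1221/35
  leading term xy: subtract (74/343)·f_2 from 74/49xy - 137/7x + 138/245y³ + 207/245y² - 1728/245y - 1221/35 → -5899/343x + 138/245y³ + 4409/1715y² - 12836/1715y - 110519/1715
  leading term x: subtract (-5899/1029)·f_3 from -5899/343x + 138/245y³ + 4409/1715y² - 12836/1715y - 110519/1715 → 138/245y³ + 4409/1715y² + 46154/1715y - 316984/1715
  leading term y³: no divisor's leading term divides it; move 138/245y³ to the remainder.
  leading term y²: no divisor's leading term divides it; move 4409/1715y² to the remainder.
  leading term y: no divisor's leading term divides it; move 46154/1715y to the remainder.
  leading term 1: no divisor's leading term divides it; move -316984/1715 to the remainder.
  remainder 138/245y³ + 4409/1715y² + 46154/1715y - 316984/1715 ≠ 0; add h_5 = 138/245y³ + 4409/1715y² + 46154/1715y - 316984/1715 to the basis.

S(f_1,f_3): lcm = x². S = -8/5xy + 7x - 6/5y² - ⅗y + 111/5.
  leading term xy: subtract (-8/35)·f_2 from -8/5xy + 7x - 6/5y² - ⅗y + 111/5 → 157/35x - 106/35y² - 1/7y + 1873/35
  leading term x: subtract (157/105)·f_3 from 157/35x - 106/35y² - 1/7y + 1873/35 → -106/35y² - 319/35y + 2972/35
  leading term y²: no divisor's leading term divides it; move -106/35y² to the remainder.
  leading term y: no divisor's leading term divides it; move -319/35y to the remainder.
  leading term 1: no divisor's leading term divides it; move 2972/35 to the remainder.
  remainder -106/35y² - 319/35y + 2972/35 ≠ 0; add h_6 = -106/35y² - 319/35y + 2972/35 to the basis.

S(f_1,f_4): lcm = x². S = ⅖xy - x - 6/5y² - ⅗y + 111/5.
  leading term xy: subtract (2/35)·f_2 from ⅖xy - x - 6/5y² - ⅗y + 111/5 → -13/35x - 26/35y² - 5/7y + 503/35
  leading term x: subtract (-13/105)·f_3 from -13/35x - 26/35y² - 5/7y + 503/35 → -26/35y² + 1/35y + 412/35
  leading term y²: subtract (13/53)·h_6 from -26/35y² + 1/35y + 412/35 → 120/53y - 480/53
  leading term y: no divisor's leading term divides it; move 120/53y to the remainder.
  leading term 1: no divisor's leading term divides it; move -480/53 to the remainder.
  remainder 120/53y - 480/53 ≠ 0; add h_7 = 120/53y - 480/53 to the basis.

The other S-polynomials (S(f_2,f_3), S(f_2,f_4), S(f_3,f_4), S(f_1,h_5), S(f_2,h_5), S(f_3,h_5), S(f_4,h_5), S(f_1,h_6), S(f_2,h_6), S(f_3,h_6), S(f_4,h_6), S(h_5,h_6), S(f_1,h_7), S(f_2,h_7), S(f_3,h_7), S(f_4,h_7), S(h_5,h_7), S(h_6,h_7)) all reduce to 0 modulo the current basis, so we have a Gröbner basis.
Inter-reduce: drop elements whose leading term is divisible by another's, tail-reduce, and make monic.
Reduced Gröbner basis: {x + 1, y - 4}.

The lex basis is triangular: the last element involves only y. Solving y - 4 = 0 gives y ∈ {4}; substituting each value into the earlier elements determines the remaining variables.
  y = 4: the earlier basis element becomes x + 1 = 0, giving x = -1 — point (-1, 4).

{(-1, 4)}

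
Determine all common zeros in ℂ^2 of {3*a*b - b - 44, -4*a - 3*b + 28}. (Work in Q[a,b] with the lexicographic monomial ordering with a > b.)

{(4, 4), (10/3, 44/9)}

Compute a lex Gröbner basis by Buchberger's algorithm.
f_1 = 3*a*b - b - 44, LT = a*b.
f_2 = -4*a - 3*b + 28, LT = a.

S(f_1,f_2): lcm = a*b. S = -3/4*b**2 + 20/3*b - 44/3.
  leading term b**2: no divisor's leading term divides it; move -3/4*b**2 to the remainder.
  leading term b: no divisor's leading term divides it; move 20/3*b to the remainder.
  leading term 1: no divisor's leading term divides it; move -44/3 to the remainder.
  remainder -3/4*b**2 + 20/3*b - 44/3 ≠ 0; add h_3 = -3/4*b**2 + 20/3*b - 44/3 to the basis.

The other S-polynomials (S(f_1,h_3), S(f_2,h_3)) all reduce to 0 modulo the current basis, so we have a Gröbner basis.
Inter-reduce: drop elements whose leading term is divisible by another's, tail-reduce, and make monic.
Reduced Gröbner basis: {a + 3/4*b - 7, b**2 - 80/9*b + 176/9}.

A lex Gröbner basis eliminates variables successively. Here b**2 - 80/9*b + 176/9 depends only on b, with roots {4, 44/9}; lifting each root through the earlier basis elements recovers the full solutions.
  b = 4: the earlier basis element becomes a - 4 = 0, giving a = 4 — point (4, 4).
  b = 44/9: the earlier basis element becomes a - 10/3 = 0, giving a = 10/3 — point (10/3, 44/9).
Check: every point annihilates each of the original generators.
Zero-dimensionality of the ideal guarantees finitely many solutions over ℂ.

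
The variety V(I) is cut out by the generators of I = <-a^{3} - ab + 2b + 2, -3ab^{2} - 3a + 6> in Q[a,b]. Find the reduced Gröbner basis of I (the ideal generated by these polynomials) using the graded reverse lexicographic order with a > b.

G = {a^{3} + ab - 2b - 2, ab^{2} + a - 2, b^{3} - a^{2} + b^{2} + 1}

f_1 = -a^{3} - ab + 2b + 2, LT = a^{3}.
f_2 = -3ab^{2} - 3a + 6, LT = ab^{2}.

S(f_1,f_2): lcm = a^{3}b^{2}. S = ab^{3} - a^{3} - 2b^{3} + 2a^{2} - 2b^{2}.
  reduce S modulo (f_1, f_2):
  remainder -2b^{3} + 2a^{2} - 2b^{2} - 2 ≠ 0; add g_3 = -2b^{3} + 2a^{2} - 2b^{2} - 2 to the basis.

The other S-polynomials (S(f_1,g_3), S(f_2,g_3)) all reduce to 0 modulo the current basis, so we have a Gröbner basis.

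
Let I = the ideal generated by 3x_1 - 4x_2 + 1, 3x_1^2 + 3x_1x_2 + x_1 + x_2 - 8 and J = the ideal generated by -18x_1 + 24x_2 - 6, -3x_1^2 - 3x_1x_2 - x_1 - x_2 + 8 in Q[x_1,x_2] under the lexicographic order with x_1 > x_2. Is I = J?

Yes, the ideals are equal.

Equality of ideals is decidable: compute both reduced Gröbner bases (unique for the ordering) and check whether they agree.
Buchberger on the first generating set:
f_1 = 3x_1 - 4x_2 + 1, LT = x_1.
f_2 = 3x_1^2 + 3x_1x_2 + x_1 + x_2 - 8, LT = x_1^2.

S(f_1,f_2): lcm = x_1^2. S = -7/3x_1x_2 - 1/3x_2 + 8/3.
  leading term x_1x_2: subtract (-7/9x_2)·f_1 from -7/3x_1x_2 - 1/3x_2 + 8/3 → -28/9x_2^2 + 4/9x_2 + 8/3
  leading term x_2^2: no divisor's leading term divides it; move -28/9x_2^2 to the remainder.
  leading term x_2: no divisor's leading term divides it; move 4/9x_2 to the remainder.
  leading term 1: no divisor's leading term divides it; move 8/3 to the remainder.
  remainder -28/9x_2^2 + 4/9x_2 + 8/3 ≠ 0; add g_3 = -28/9x_2^2 + 4/9x_2 + 8/3 to the basis.

S(f_1,g_3): leading monomials are coprime, so the S-polynomial reduces to 0 (Buchberger's first criterion).
S(f_2,g_3): leading monomials are coprime, so the S-polynomial reduces to 0 (Buchberger's first criterion).
Every S-polynomial of the final basis reduces to 0, so we have a Gröbner basis.
Inter-reduce: drop elements whose leading term is divisible by another's, tail-reduce, and make monic.
Reduced Gröbner basis: {x_1 - 4/3x_2 + 1/3, x_2^2 - 1/7x_2 - 6/7}.

Buchberger on the second generating set:
h_1 = -18x_1 + 24x_2 - 6, LT = x_1.
h_2 = -3x_1^2 - 3x_1x_2 - x_1 - x_2 + 8, LT = x_1^2.

S(h_1,h_2): lcm = x_1^2. S = -7/3x_1x_2 - 1/3x_2 + 8/3.
  leading term x_1x_2: subtract (7/54x_2)·h_1 from -7/3x_1x_2 - 1/3x_2 + 8/3 → -28/9x_2^2 + 4/9x_2 + 8/3
  leading term x_2^2: no divisor's leading term divides it; move -28/9x_2^2 to the remainder.
  leading term x_2: no divisor's leading term divides it; move 4/9x_2 to the remainder.
  leading term 1: no divisor's leading term divides it; move 8/3 to the remainder.
  remainder -28/9x_2^2 + 4/9x_2 + 8/3 ≠ 0; add k_3 = -28/9x_2^2 + 4/9x_2 + 8/3 to the basis.

S(h_1,k_3): leading monomials are coprime, so the S-polynomial reduces to 0 (Buchberger's first criterion).
S(h_2,k_3): leading monomials are coprime, so the S-polynomial reduces to 0 (Buchberger's first criterion).
Every S-polynomial of the final basis reduces to 0, so we have a Gröbner basis.
Inter-reduce: drop elements whose leading term is divisible by another's, tail-reduce, and make monic.
Reduced Gröbner basis: {x_1 - 4/3x_2 + 1/3, x_2^2 - 1/7x_2 - 6/7}.

Same reduced basis, so the two generating sets span the same ideal.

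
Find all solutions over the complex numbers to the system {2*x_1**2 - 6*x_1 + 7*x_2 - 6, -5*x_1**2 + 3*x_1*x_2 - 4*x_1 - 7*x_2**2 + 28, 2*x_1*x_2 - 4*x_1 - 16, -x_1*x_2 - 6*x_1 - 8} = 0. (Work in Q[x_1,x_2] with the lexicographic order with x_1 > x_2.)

{(-2, -2)}

Compute a lex Gröbner basis by Buchberger's algorithm.
f_1 = 2*x_1**2 - 6*x_1 + 7*x_2 - 6, LT = x_1**2.
f_2 = -5*x_1**2 + 3*x_1*x_2 - 4*x_1 - 7*x_2**2 + 28, LT = x_1**2.
f_3 = 2*x_1*x_2 - 4*x_1 - 16, LT = x_1*x_2.
f_4 = -x_1*x_2 - 6*x_1 - 8, LT = x_1*x_2.

S(f_1,f_2): lcm = x_1**2. S = 3/5*x_1*x_2 - 19/5*x_1 - 7/5*x_2**2 + 7/2*x_2 + 13/5.
  reduce S modulo (f_1, f_2, f_3, f_4):
  remainder -13/5*x_1 - 7/5*x_2**2 + 7/2*x_2 + 37/5 ≠ 0; add h_5 = -13/5*x_1 - 7/5*x_2**2 + 7/2*x_2 + 37/5 to the basis.

S(f_1,f_3): lcm = x_1**2*x_2. S = 2*x_1**2 - 3*x_1*x_2 + 8*x_1 + 7/2*x_2**2 - 3*x_2.
  reduce S modulo (f_1, f_2, f_3, f_4, h_5):
  remainder -21/26*x_2**2 + 10/13*x_2 + 62/13 ≠ 0; add h_6 = -21/26*x_2**2 + 10/13*x_2 + 62/13 to the basis.

S(f_1,f_4): lcm = x_1**2*x_2. S = -6*x_1**2 - 3*x_1*x_2 - 8*x_1 + 7/2*x_2**2 - 3*x_2.
  reduce S modulo (f_1, f_2, f_3, f_4, h_5, h_6):
  remainder -16/3*x_2 - 32/3 ≠ 0; add h_7 = -16/3*x_2 - 32/3 to the basis.

The other S-polynomials (S(f_2,f_3), S(f_2,f_4), S(f_3,f_4), S(f_1,h_5), S(f_2,h_5), S(f_3,h_5), S(f_4,h_5), S(f_1,h_6), S(f_2,h_6), S(f_3,h_6), S(f_4,h_6), S(h_5,h_6), S(f_1,h_7), S(f_2,h_7), S(f_3,h_7), S(f_4,h_7), S(h_5,h_7), S(h_6,h_7)) all reduce to 0 modulo the current basis, so we have a Gröbner basis.
Inter-reduce: drop elements whose leading term is divisible by another's, tail-reduce, and make monic.
Reduced Gröbner basis: {x_1 + 2, x_2 + 2}.

Since the basis is lex-ordered, x_2 + 2 is univariate in x_2. Its roots are {-2}. Back-substituting each root into the other basis elements fixes the other coordinates.
  x_2 = -2: the earlier basis element becomes x_1 + 2 = 0, giving x_1 = -2 — point (-2, -2).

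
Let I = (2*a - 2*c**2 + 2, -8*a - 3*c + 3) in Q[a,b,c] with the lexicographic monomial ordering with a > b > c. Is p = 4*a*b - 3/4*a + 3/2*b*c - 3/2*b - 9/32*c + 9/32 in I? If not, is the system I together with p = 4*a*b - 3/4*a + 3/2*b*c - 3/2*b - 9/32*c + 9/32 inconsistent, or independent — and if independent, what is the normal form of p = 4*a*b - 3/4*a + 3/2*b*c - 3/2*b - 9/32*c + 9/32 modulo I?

First compute the reduced Gröbner basis of I by Buchberger's algorithm.
f_1 = 2*a - 2*c**2 + 2, LT = a.
f_2 = -8*a - 3*c + 3, LT = a.

S(f_1,f_2): lcm = a. S = -c**2 - 3/8*c + 11/8.
  leading term c**2: no divisor's leading term divides it; move -c**2 to the remainder.
  leading term c: no divisor's leading term divides it; move -3/8*c to the remainder.
  leading term 1: no divisor's leading term divides it; move 11/8 to the remainder.
  remainder -c**2 - 3/8*c + 11/8 ≠ 0; add h_3 = -c**2 - 3/8*c + 11/8 to the basis.

The other S-polynomials (S(f_1,h_3), S(f_2,h_3)) all reduce to 0 modulo the current basis, so we have a Gröbner basis.
Inter-reduce: drop elements whose leading term is divisible by another's, tail-reduce, and make monic.
Reduced Gröbner basis: {a + 3/8*c - 3/8, c**2 + 3/8*c - 11/8}.
Label its elements g_1 = a + 3/8*c - 3/8, g_2 = c**2 + 3/8*c - 11/8.

Reduce p = 4*a*b - 3/4*a + 3/2*b*c - 3/2*b - 9/32*c + 9/32 modulo G:
  leading term a*b: subtract (4*b)·g_1 from 4*a*b - 3/4*a + 3/2*b*c - 3/2*b - 9/32*c + 9/32 → -3/4*a - 9/32*c + 9/32
  leading term a: subtract (-3/4)·g_1 from -3/4*a - 9/32*c + 9/32 → 0
  normal form = 0.
Since the normal form is 0, p ∈ I.

4*a*b - 3/4*a + 3/2*b*c - 3/2*b - 9/32*c + 9/32 lies in I (it reduces to 0).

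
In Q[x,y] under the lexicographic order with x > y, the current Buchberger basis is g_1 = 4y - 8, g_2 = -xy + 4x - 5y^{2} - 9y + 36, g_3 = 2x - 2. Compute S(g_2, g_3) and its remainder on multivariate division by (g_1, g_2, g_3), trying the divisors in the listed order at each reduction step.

lcm(LM(g_2), LM(g_3)) = xy.
S = (lcm/LT(g_2))·g_2 − (lcm/LT(g_3))·g_3 = -4x + 5y^{2} + 10y - 36.
Reduce S modulo (g_1, g_2, g_3) in that order:
  leading term x: subtract (-2)·g_3 from -4x + 5y^{2} + 10y - 36 → 5y^{2} + 10y - 40
  leading term y^{2}: subtract (\tfrac{5}{4}y)·g_1 from 5y^{2} + 10y - 40 → 20y - 40
  leading term y: subtract (5)·g_1 from 20y - 40 → 0
The remainder is 0, so this S-polynomial contributes no new basis element.

S(g_2, g_3) = -4x + 5y^{2} + 10y - 36; remainder on division = 0.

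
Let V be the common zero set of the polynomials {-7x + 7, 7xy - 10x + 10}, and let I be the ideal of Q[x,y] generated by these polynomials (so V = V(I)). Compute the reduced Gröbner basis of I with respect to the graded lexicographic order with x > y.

f_1 = -7x + 7, LT = x.
f_2 = 7xy - 10x + 10, LT = xy.

S(f_1,f_2): lcm = xy. S = 10/7x - y - 10/7.
  leading term x: subtract (-10/49)·f_1 from 10/7x - y - 10/7 → -y
  leading term y: no divisor's leading term divides it; move -y to the remainder.
  remainder -y ≠ 0; add g_3 = -y to the basis.

S(f_1,g_3): leading monomials are coprime, so the S-polynomial reduces to 0 (Buchberger's first criterion).
S(f_2,g_3): lcm = xy. S = -10/7x + 10/7.
  leading term x: subtract (10/49)·f_1 from -10/7x + 10/7 → 0
  remainder 0.

Every S-polynomial of the final basis reduces to 0, so we have a Gröbner basis.
Inter-reduce: drop elements whose leading term is divisible by another's, tail-reduce, and make monic.

G = {x - 1, y}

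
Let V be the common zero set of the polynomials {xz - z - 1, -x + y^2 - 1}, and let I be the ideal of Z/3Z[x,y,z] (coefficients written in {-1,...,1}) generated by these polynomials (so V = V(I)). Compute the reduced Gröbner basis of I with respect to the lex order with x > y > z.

Buchberger's algorithm terminates because the ascending chain of leading-term ideals stabilizes.

f_1 = xz - z - 1, LT = xz.
f_2 = -x + y^2 - 1, LT = x.

S(f_1,f_2): lcm = xz. S = y^2z + z - 1.
  leading term y^2z: no divisor's leading term divides it; move y^2z to the remainder.
  leading term z: no divisor's leading term divides it; move z to the remainder.
  leading term 1: no divisor's leading term divides it; move -1 to the remainder.
  remainder y^2z + z - 1 ≠ 0; add g_3 = y^2z + z - 1 to the basis.

The other S-polynomials (S(f_1,g_3), S(f_2,g_3)) all reduce to 0 modulo the current basis, so we have a Gröbner basis.
Inter-reduce: drop elements whose leading term is divisible by another's, tail-reduce, and make monic.

G = {x - y^2 + 1, y^2z + z - 1}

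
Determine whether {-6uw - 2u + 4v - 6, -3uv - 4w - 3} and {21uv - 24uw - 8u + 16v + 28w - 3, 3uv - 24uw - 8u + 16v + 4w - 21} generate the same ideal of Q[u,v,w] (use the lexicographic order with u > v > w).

For a fixed monomial order, each ideal has a unique reduced Gröbner basis; comparing bases decides equality.
Buchberger on the first generating set:
f_1 = -6uw - 2u + 4v - 6, LT = uw.
f_2 = -3uv - 4w - 3, LT = uv.

S(f_1,f_2): lcm = uvw. S = 1/3uv - 2/3v^2 + v - 4/3w^2 - w.
  leading term uv: subtract (-1/9)·f_2 from 1/3uv - 2/3v^2 + v - 4/3w^2 - w → -2/3v^2 + v - 4/3w^2 - 13/9w - 1/3
  leading term v^2: no divisor's leading term divides it; move -2/3v^2 to the remainder.
  leading term v: no divisor's leading term divides it; move v to the remainder.
  leading term w^2: no divisor's leading term divides it; move -4/3w^2 to the remainder.
  leading term w: no divisor's leading term divides it; move -13/9w to the remainder.
  leading term 1: no divisor's leading term divides it; move -1/3 to the remainder.
  remainder -2/3v^2 + v - 4/3w^2 - 13/9w - 1/3 ≠ 0; add g_3 = -2/3v^2 + v - 4/3w^2 - 13/9w - 1/3 to the basis.

The other S-polynomials (S(f_1,g_3), S(f_2,g_3)) all reduce to 0 modulo the current basis, so we have a Gröbner basis.
Inter-reduce: drop elements whose leading term is divisible by another's, tail-reduce, and make monic.
Reduced Gröbner basis: {uv + 4/3w + 1, uw + 1/3u - 2/3v + 1, v^2 - 3/2v + 2w^2 + 13/6w + 1/2}.

Buchberger on the second generating set:
h_1 = 21uv - 24uw - 8u + 16v + 28w - 3, LT = uv.
h_2 = 3uv - 24uw - 8u + 16v + 4w - 21, LT = uv.

S(h_1,h_2): lcm = uv. S = 48/7uw + 16/7u - 32/7v + 48/7.
  leading term uw: no divisor's leading term divides it; move 48/7uw to the remainder.
  leading term u: no divisor's leading term divides it; move 16/7u to the remainder.
  leading term v: no divisor's leading term divides it; move -32/7v to the remainder.
  leading term 1: no divisor's leading term divides it; move 48/7 to the remainder.
  remainder 48/7uw + 16/7u - 32/7v + 48/7 ≠ 0; add k_3 = 48/7uw + 16/7u - 32/7v + 48/7 to the basis.

S(h_1,k_3): lcm = uvw. S = -1/3uv - 8/7uw^2 - 8/21uw + 2/3v^2 + 16/21vw - v + 4/3w^2 - 1/7w.
  leading term uv: subtract (-1/63)·h_1 from -1/3uv - 8/7uw^2 - 8/21uw + 2/3v^2 + 16/21vw - v + 4/3w^2 - 1/7w → -8/7uw^2 - 16/21uw - 8/63u + 2/3v^2 + 16/21vw - 47/63v + 4/3w^2 + 19/63w - 1/21
  leading term uw^2: subtract (-1/6w)·k_3 from -8/7uw^2 - 16/21uw - 8/63u + 2/3v^2 + 16/21vw - 47/63v + 4/3w^2 + 19/63w - 1/21 → -8/21uw - 8/63u + 2/3v^2 - 47/63v + 4/3w^2 + 13/9w - 1/21
  leading term uw: subtract (-1/18)·k_3 from -8/21uw - 8/63u + 2/3v^2 - 47/63v + 4/3w^2 + 13/9w - 1/21 → 2/3v^2 - v + 4/3w^2 + 13/9w + 1/3
  leading term v^2: no divisor's leading term divides it; move 2/3v^2 to the remainder.
  leading term v: no divisor's leading term divides it; move -v to the remainder.
  leading term w^2: no divisor's leading term divides it; move 4/3w^2 to the remainder.
  leading term w: no divisor's leading term divides it; move 13/9w to the remainder.
  leading term 1: no divisor's leading term divides it; move 1/3 to the remainder.
  remainder 2/3v^2 - v + 4/3w^2 + 13/9w + 1/3 ≠ 0; add k_4 = 2/3v^2 - v + 4/3w^2 + 13/9w + 1/3 to the basis.

The other S-polynomials (S(h_2,k_3), S(h_1,k_4), S(h_2,k_4), S(k_3,k_4)) all reduce to 0 modulo the current basis, so we have a Gröbner basis.
Inter-reduce: drop elements whose leading term is divisible by another's, tail-reduce, and make monic.
Reduced Gröbner basis: {uv + 4/3w + 1, uw + 1/3u - 2/3v + 1, v^2 - 3/2v + 2w^2 + 13/6w + 1/2}.

These coincide, so the ideals are equal.

Yes, the ideals are equal.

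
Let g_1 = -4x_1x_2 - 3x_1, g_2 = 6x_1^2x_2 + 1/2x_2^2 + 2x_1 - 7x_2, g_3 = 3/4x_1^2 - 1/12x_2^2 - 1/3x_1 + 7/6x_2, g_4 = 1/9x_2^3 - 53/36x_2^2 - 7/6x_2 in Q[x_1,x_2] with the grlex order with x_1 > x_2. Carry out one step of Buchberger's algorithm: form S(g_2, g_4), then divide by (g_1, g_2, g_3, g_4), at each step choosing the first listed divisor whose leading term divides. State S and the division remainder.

lcm(LM(g_2), LM(g_4)) = x_1^2x_2^3.
S = (lcm/LT(g_2))·g_2 − (lcm/LT(g_4))·g_4 = 53/4x_1^2x_2^2 + 1/12x_2^4 + 21/2x_1^2x_2 + 1/3x_1x_2^2 - 7/6x_2^3.
Reduce S modulo (g_1, g_2, g_3, g_4) in that order:
  leading term x_1^2x_2^2: subtract (-53/16x_1x_2)·g_1 from 53/4x_1^2x_2^2 + 1/12x_2^4 + 21/2x_1^2x_2 + 1/3x_1x_2^2 - 7/6x_2^3 → 1/12x_2^4 + 9/16x_1^2x_2 + 1/3x_1x_2^2 - 7/6x_2^3
  leading term x_2^4: subtract (3/4x_2)·g_4 from 1/12x_2^4 + 9/16x_1^2x_2 + 1/3x_1x_2^2 - 7/6x_2^3 → 9/16x_1^2x_2 + 1/3x_1x_2^2 - 1/16x_2^3 + 7/8x_2^2
  leading term x_1^2x_2: subtract (-9/64x_1)·g_1 from 9/16x_1^2x_2 + 1/3x_1x_2^2 - 1/16x_2^3 + 7/8x_2^2 → 1/3x_1x_2^2 - 1/16x_2^3 - 27/64x_1^2 + 7/8x_2^2
  leading term x_1x_2^2: subtract (-1/12x_2)·g_1 from 1/3x_1x_2^2 - 1/16x_2^3 - 27/64x_1^2 + 7/8x_2^2 → -1/16x_2^3 - 27/64x_1^2 - 1/4x_1x_2 + 7/8x_2^2
  leading term x_2^3: subtract (-9/16)·g_4 from -1/16x_2^3 - 27/64x_1^2 - 1/4x_1x_2 + 7/8x_2^2 → -27/64x_1^2 - 1/4x_1x_2 + 3/64x_2^2 - 21/32x_2
  leading term x_1^2: subtract (-9/16)·g_3 from -27/64x_1^2 - 1/4x_1x_2 + 3/64x_2^2 - 21/32x_2 → -1/4x_1x_2 - 3/16x_1
  leading term x_1x_2: subtract (1/16)·g_1 from -1/4x_1x_2 - 3/16x_1 → 0
The remainder is 0, so this S-polynomial contributes no new basis element.

S(g_2, g_4) = 53/4x_1^2x_2^2 + 1/12x_2^4 + 21/2x_1^2x_2 + 1/3x_1x_2^2 - 7/6x_2^3; remainder on division = 0.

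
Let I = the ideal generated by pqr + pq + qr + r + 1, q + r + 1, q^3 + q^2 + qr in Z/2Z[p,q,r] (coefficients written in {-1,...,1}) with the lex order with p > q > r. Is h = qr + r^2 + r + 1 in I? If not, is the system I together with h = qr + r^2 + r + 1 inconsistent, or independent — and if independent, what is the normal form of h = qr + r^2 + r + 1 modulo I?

First compute the reduced Gröbner basis of I by Buchberger's algorithm.
f_1 = pqr + pq + qr + r + 1, LT = pqr.
f_2 = q + r + 1, LT = q.
f_3 = q^3 + q^2 + qr, LT = q^3.

S(f_1,f_2): lcm = pqr. S = pq + pr^2 + pr + qr + r + 1.
  leading term pq: subtract (p)·f_2 from pq + pr^2 + pr + qr + r + 1 → pr^2 + p + qr + r + 1
  leading term pr^2: no divisor's leading term divides it; move pr^2 to the remainder.
  leading term p: no divisor's leading term divides it; move p to the remainder.
  leading term qr: subtract (r)·f_2 from qr + r + 1 → r^2 + 1
  leading term r^2: no divisor's leading term divides it; move r^2 to the remainder.
  leading term 1: no divisor's leading term divides it; move 1 to the remainder.
  remainder pr^2 + p + r^2 + 1 ≠ 0; add k_4 = pr^2 + p + r^2 + 1 to the basis.

S(f_1,f_3): lcm = pq^3r. S = pq^3 + pq^2r + pqr^2 + q^3r + q^2r + q^2.
  leading term pq^3: subtract (pq^2)·f_2 from pq^3 + pq^2r + pqr^2 + q^3r + q^2r + q^2 → pq^2 + pqr^2 + q^3r + q^2r + q^2
  leading term pq^2: subtract (pq)·f_2 from pq^2 + pqr^2 + q^3r + q^2r + q^2 → pqr^2 + pqr + pq + q^3r + q^2r + q^2
  leading term pqr^2: subtract (r)·f_1 from pqr^2 + pqr + pq + q^3r + q^2r + q^2 → pq + q^3r + q^2r + q^2 + qr^2 + r^2 + r
  leading term pq: subtract (p)·f_2 from pq + q^3r + q^2r + q^2 + qr^2 + r^2 + r → pr + p + q^3r + q^2r + q^2 + qr^2 + r^2 + r
  leading term pr: no divisor's leading term divides it; move pr to the remainder.
  leading term p: no divisor's leading term divides it; move p to the remainder.
  leading term q^3r: subtract (q^2r)·f_2 from q^3r + q^2r + q^2 + qr^2 + r^2 + r → q^2r^2 + q^2 + qr^2 + r^2 + r
  leading term q^2r^2: subtract (qr^2)·f_2 from q^2r^2 + q^2 + qr^2 + r^2 + r → q^2 + qr^3 + r^2 + r
  leading term q^2: subtract (q)·f_2 from q^2 + qr^3 + r^2 + r → qr^3 + qr + q + r^2 + r
  leading term qr^3: subtract (r^3)·f_2 from qr^3 + qr + q + r^2 + r → qr + q + r^4 + r^3 + r^2 + r
  leading term qr: subtract (r)·f_2 from qr + q + r^4 + r^3 + r^2 + r → q + r^4 + r^3
  leading term q: subtract (1)·f_2 from q + r^4 + r^3 → r^4 + r^3 + r + 1
  leading term r^4: no divisor's leading term divides it; move r^4 to the remainder.
  leading term r^3: no divisor's leading term divides it; move r^3 to the remainder.
  leading term r: no divisor's leading term divides it; move r to the remainder.
  leading term 1: no divisor's leading term divides it; move 1 to the remainder.
  remainder pr + p + r^4 + r^3 + r + 1 ≠ 0; add k_5 = pr + p + r^4 + r^3 + r + 1 to the basis.

S(f_2,f_3): lcm = q^3. S = q^2r + qr.
  leading term q^2r: subtract (qr)·f_2 from q^2r + qr → qr^2
  leading term qr^2: subtract (r^2)·f_2 from qr^2 → r^3 + r^2
  leading term r^3: no divisor's leading term divides it; move r^3 to the remainder.
  leading term r^2: no divisor's leading term divides it; move r^2 to the remainder.
  remainder r^3 + r^2 ≠ 0; add k_6 = r^3 + r^2 to the basis.

The other S-polynomials (S(f_1,k_4), S(f_2,k_4), S(f_3,k_4), S(f_1,k_5), S(f_2,k_5), S(f_3,k_5), S(k_4,k_5), S(f_1,k_6), S(f_2,k_6), S(f_3,k_6), S(k_4,k_6), S(k_5,k_6)) all reduce to 0 modulo the current basis, so we have a Gröbner basis.
Inter-reduce: drop elements whose leading term is divisible by another's, tail-reduce, and make monic.
Reduced Gröbner basis: {pr + p + r + 1, q + r + 1, r^3 + r^2}.
Label its elements g_1 = pr + p + r + 1, g_2 = q + r + 1, g_3 = r^3 + r^2.

Reduce h = qr + r^2 + r + 1 modulo G:
  leading term qr: subtract (r)·g_2 from qr + r^2 + r + 1 → 1
  leading term 1: no divisor's leading term divides it; move 1 to the remainder.
  normal form = 1.
The normal form is nonzero, so h ∉ I. Since h minus its normal form lies in I, I + (h) = I + (n) where n = 1; decide whether this ideal is the whole ring.
Here n = 1 is a nonzero constant, hence a unit: 1 ∈ I + (h), the Gröbner basis of I + (h) is {1}, and the enlarged system has no common solution — adjoining h is inconsistent.

The remainder on division by a Gröbner basis is unique — it is the normal form.

Adjoining qr + r^2 + r + 1 makes the ideal the whole ring: the system is inconsistent.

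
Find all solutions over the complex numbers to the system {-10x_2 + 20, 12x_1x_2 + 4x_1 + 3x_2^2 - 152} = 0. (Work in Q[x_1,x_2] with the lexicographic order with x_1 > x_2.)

Compute a lex Gröbner basis by Buchberger's algorithm.
f_1 = -10x_2 + 20, LT = x_2.
f_2 = 12x_1x_2 + 4x_1 + 3x_2^2 - 152, LT = x_1x_2.

S(f_1,f_2): lcm = x_1x_2. S = -7/3x_1 - 1/4x_2^2 + 38/3.
  reduce S modulo (f_1, f_2):
  remainder -7/3x_1 + 35/3 ≠ 0; add h_3 = -7/3x_1 + 35/3 to the basis.

The other S-polynomials (S(f_1,h_3), S(f_2,h_3)) all reduce to 0 modulo the current basis, so we have a Gröbner basis.
Inter-reduce: drop elements whose leading term is divisible by another's, tail-reduce, and make monic.
Reduced Gröbner basis: {x_1 - 5, x_2 - 2}.

Since the basis is lex-ordered, x_2 - 2 is univariate in x_2. Its roots are {2}. Back-substituting each root into the other basis elements fixes the other coordinates.
  x_2 = 2: the earlier basis element becomes x_1 - 5 = 0, giving x_1 = 5 — point (5, 2).
A lex Gröbner basis triangularizes the system, enabling back-substitution.

{(5, 2)}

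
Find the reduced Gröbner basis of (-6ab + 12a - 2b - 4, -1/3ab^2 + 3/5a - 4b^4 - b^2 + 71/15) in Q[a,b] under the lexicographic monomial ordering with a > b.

f_1 = -6ab + 12a - 2b - 4, LT = ab.
f_2 = -1/3ab^2 + 3/5a - 4b^4 - b^2 + 71/15, LT = ab^2.

S(f_1,f_2): lcm = ab^2. S = -2ab + 9/5a - 12b^4 - 8/3b^2 + 2/3b + 71/5.
  leading term ab: subtract (1/3)·f_1 from -2ab + 9/5a - 12b^4 - 8/3b^2 + 2/3b + 71/5 → -11/5a - 12b^4 - 8/3b^2 + 4/3b + 233/15
  leading term a: no divisor's leading term divides it; move -11/5a to the remainder.
  leading term b^4: no divisor's leading term divides it; move -12b^4 to the remainder.
  leading term b^2: no divisor's leading term divides it; move -8/3b^2 to the remainder.
  leading term b: no divisor's leading term divides it; move 4/3b to the remainder.
  leading term 1: no divisor's leading term divides it; move 233/15 to the remainder.
  remainder -11/5a - 12b^4 - 8/3b^2 + 4/3b + 233/15 ≠ 0; add g_3 = -11/5a - 12b^4 - 8/3b^2 + 4/3b + 233/15 to the basis.

S(f_1,g_3): lcm = ab. S = -2a - 60/11b^5 - 40/33b^3 + 20/33b^2 + 244/33b + 2/3.
  leading term a: subtract (10/11)·g_3 from -2a - 60/11b^5 - 40/33b^3 + 20/33b^2 + 244/33b + 2/3 → -60/11b^5 + 120/11b^4 - 40/33b^3 + 100/33b^2 + 68/11b - 148/11
  leading term b^5: no divisor's leading term divides it; move -60/11b^5 to the remainder.
  leading term b^4: no divisor's leading term divides it; move 120/11b^4 to the remainder.
  leading term b^3: no divisor's leading term divides it; move -40/33b^3 to the remainder.
  leading term b^2: no divisor's leading term divides it; move 100/33b^2 to the remainder.
  leading term b: no divisor's leading term divides it; move 68/11b to the remainder.
  leading term 1: no divisor's leading term divides it; move -148/11 to the remainder.
  remainder -60/11b^5 + 120/11b^4 - 40/33b^3 + 100/33b^2 + 68/11b - 148/11 ≠ 0; add g_4 = -60/11b^5 + 120/11b^4 - 40/33b^3 + 100/33b^2 + 68/11b - 148/11 to the basis.

The other S-polynomials (S(f_2,g_3), S(f_1,g_4), S(f_2,g_4), S(g_3,g_4)) all reduce to 0 modulo the current basis, so we have a Gröbner basis.
Inter-reduce: drop elements whose leading term is divisible by another's, tail-reduce, and make monic.

G = {a + 60/11b^4 + 40/33b^2 - 20/33b - 233/33, b^5 - 2b^4 + 2/9b^3 - 5/9b^2 - 17/15b + 37/15}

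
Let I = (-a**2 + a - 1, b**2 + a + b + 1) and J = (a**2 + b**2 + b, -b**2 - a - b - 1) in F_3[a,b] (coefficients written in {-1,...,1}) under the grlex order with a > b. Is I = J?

For a fixed monomial order, each ideal has a unique reduced Gröbner basis; comparing bases decides equality.
Buchberger on the first generating set:
f_1 = -a**2 + a - 1, LT = a**2.
f_2 = b**2 + a + b + 1, LT = b**2.

The S-polynomials (S(f_1,f_2)) all reduce to 0 modulo the current basis, so we have a Gröbner basis.
Inter-reduce: drop elements whose leading term is divisible by another's, tail-reduce, and make monic.
Reduced Gröbner basis: {a**2 - a + 1, b**2 + a + b + 1}.

Buchberger on the second generating set:
h_1 = a**2 + b**2 + b, LT = a**2.
h_2 = -b**2 - a - b - 1, LT = b**2.

The S-polynomials (S(h_1,h_2)) all reduce to 0 modulo the current basis, so we have a Gröbner basis.
Inter-reduce: drop elements whose leading term is divisible by another's, tail-reduce, and make monic.
Reduced Gröbner basis: {a**2 - a - 1, b**2 + a + b + 1}.

These differ, so the ideals are not equal.

No, the ideals differ.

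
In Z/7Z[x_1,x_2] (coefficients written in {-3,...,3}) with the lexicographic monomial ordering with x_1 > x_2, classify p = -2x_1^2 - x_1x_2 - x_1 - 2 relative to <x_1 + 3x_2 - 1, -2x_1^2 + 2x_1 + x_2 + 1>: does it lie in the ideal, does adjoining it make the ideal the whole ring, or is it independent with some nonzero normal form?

First compute the reduced Gröbner basis of I by Buchberger's algorithm.
f_1 = x_1 + 3x_2 - 1, LT = x_1.
f_2 = -2x_1^2 + 2x_1 + x_2 + 1, LT = x_1^2.

S(f_1,f_2): lcm = x_1^2. S = 3x_1x_2 - 3x_2 - 3.
  leading term x_1x_2: subtract (3x_2)·f_1 from 3x_1x_2 - 3x_2 - 3 → -2x_2^2 - 3
  leading term x_2^2: no divisor's leading term divides it; move -2x_2^2 to the remainder.
  leading term 1: no divisor's leading term divides it; move -3 to the remainder.
  remainder -2x_2^2 - 3 ≠ 0; add h_3 = -2x_2^2 - 3 to the basis.

S(f_1,h_3): leading monomials are coprime, so the S-polynomial reduces to 0 (Buchberger's first criterion).
S(f_2,h_3): leading monomials are coprime, so the S-polynomial reduces to 0 (Buchberger's first criterion).
Every S-polynomial of the final basis reduces to 0, so we have a Gröbner basis.
Inter-reduce: drop elements whose leading term is divisible by another's, tail-reduce, and make monic.
Reduced Gröbner basis: {x_1 + 3x_2 - 1, x_2^2 - 2}.
Label its elements g_1 = x_1 + 3x_2 - 1, g_2 = x_2^2 - 2.

Reduce p = -2x_1^2 - x_1x_2 - x_1 - 2 modulo G:
  leading term x_1^2: subtract (-2x_1)·g_1 from -2x_1^2 - x_1x_2 - x_1 - 2 → -2x_1x_2 - 3x_1 - 2
  leading term x_1x_2: subtract (-2x_2)·g_1 from -2x_1x_2 - 3x_1 - 2 → -3x_1 - x_2^2 - 2x_2 - 2
  leading term x_1: subtract (-3)·g_1 from -3x_1 - x_2^2 - 2x_2 - 2 → -x_2^2 + 2
  leading term x_2^2: subtract (-1)·g_2 from -x_2^2 + 2 → 0
  normal form = 0.
Since the normal form is 0, p ∈ I.

-2x_1^2 - x_1x_2 - x_1 - 2 lies in I (it reduces to 0).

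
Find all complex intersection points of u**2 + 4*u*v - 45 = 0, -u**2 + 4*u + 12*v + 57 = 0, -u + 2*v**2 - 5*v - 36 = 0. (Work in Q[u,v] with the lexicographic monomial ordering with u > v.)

Compute a lex Gröbner basis by Buchberger's algorithm.
f_1 = u**2 + 4*u*v - 45, LT = u**2.
f_2 = -u**2 + 4*u + 12*v + 57, LT = u**2.
f_3 = -u + 2*v**2 - 5*v - 36, LT = u.

S(f_1,f_2): lcm = u**2. S = 4*u*v + 4*u + 12*v + 12.
  leading term u*v: subtract (-4*v)·f_3 from 4*u*v + 4*u + 12*v + 12 → 4*u + 8*v**3 - 20*v**2 - 132*v + 12
  leading term u: subtract (-4)·f_3 from 4*u + 8*v**3 - 20*v**2 - 132*v + 12 → 8*v**3 - 12*v**2 - 152*v - 132
  leading term v**3: no divisor's leading term divides it; move 8*v**3 to the remainder.
  leading term v**2: no divisor's leading term divides it; move -12*v**2 to the remainder.
  leading term v: no divisor's leading term divides it; move -152*v to the remainder.
  leading term 1: no divisor's leading term divides it; move -132 to the remainder.
  remainder 8*v**3 - 12*v**2 - 152*v - 132 ≠ 0; add h_4 = 8*v**3 - 12*v**2 - 152*v - 132 to the basis.

S(f_1,f_3): lcm = u**2. S = 2*u*v**2 - u*v - 36*u - 45.
  leading term u*v**2: subtract (-2*v**2)·f_3 from 2*u*v**2 - u*v - 36*u - 45 → -u*v - 36*u + 4*v**4 - 10*v**3 - 72*v**2 - 45
  leading term u*v: subtract (v)·f_3 from -u*v - 36*u + 4*v**4 - 10*v**3 - 72*v**2 - 45 → -36*u + 4*v**4 - 12*v**3 - 67*v**2 + 36*v - 45
  leading term u: subtract (36)·f_3 from -36*u + 4*v**4 - 12*v**3 - 67*v**2 + 36*v - 45 → 4*v**4 - 12*v**3 - 139*v**2 + 216*v + 1251
  leading term v**4: subtract (1/2*v)·h_4 from 4*v**4 - 12*v**3 - 139*v**2 + 216*v + 1251 → -6*v**3 - 63*v**2 + 282*v + 1251
  leading term v**3: subtract (-3/4)·h_4 from -6*v**3 - 63*v**2 + 282*v + 1251 → -72*v**2 + 168*v + 1152
  leading term v**2: no divisor's leading term divides it; move -72*v**2 to the remainder.
  leading term v: no divisor's leading term divides it; move 168*v to the remainder.
  leading term 1: no divisor's leading term divides it; move 1152 to the remainder.
  remainder -72*v**2 + 168*v + 1152 ≠ 0; add h_5 = -72*v**2 + 168*v + 1152 to the basis.

S(h_4,h_5): lcm = v**3. S = 5/6*v**2 - 3*v - 33/2.
  leading term v**2: subtract (-5/432)·h_5 from 5/6*v**2 - 3*v - 33/2 → -19/18*v - 19/6
  leading term v: no divisor's leading term divides it; move -19/18*v to the remainder.
  leading term 1: no divisor's leading term divides it; move -19/6 to the remainder.
  remainder -19/18*v - 19/6 ≠ 0; add h_6 = -19/18*v - 19/6 to the basis.

The other S-polynomials (S(f_2,f_3), S(f_1,h_4), S(f_2,h_4), S(f_3,h_4), S(f_1,h_5), S(f_2,h_5), S(f_3,h_5), S(f_1,h_6), S(f_2,h_6), S(f_3,h_6), S(h_4,h_6), S(h_5,h_6)) all reduce to 0 modulo the current basis, so we have a Gröbner basis.
Inter-reduce: drop elements whose leading term is divisible by another's, tail-reduce, and make monic.
Reduced Gröbner basis: {u + 3, v + 3}.

The lex basis is triangular: the last element involves only v. Solving v + 3 = 0 gives v ∈ {-3}; substituting each value into the earlier elements determines the remaining variables.
  v = -3: the earlier basis element becomes u + 3 = 0, giving u = -3 — point (-3, -3).

{(-3, -3)}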